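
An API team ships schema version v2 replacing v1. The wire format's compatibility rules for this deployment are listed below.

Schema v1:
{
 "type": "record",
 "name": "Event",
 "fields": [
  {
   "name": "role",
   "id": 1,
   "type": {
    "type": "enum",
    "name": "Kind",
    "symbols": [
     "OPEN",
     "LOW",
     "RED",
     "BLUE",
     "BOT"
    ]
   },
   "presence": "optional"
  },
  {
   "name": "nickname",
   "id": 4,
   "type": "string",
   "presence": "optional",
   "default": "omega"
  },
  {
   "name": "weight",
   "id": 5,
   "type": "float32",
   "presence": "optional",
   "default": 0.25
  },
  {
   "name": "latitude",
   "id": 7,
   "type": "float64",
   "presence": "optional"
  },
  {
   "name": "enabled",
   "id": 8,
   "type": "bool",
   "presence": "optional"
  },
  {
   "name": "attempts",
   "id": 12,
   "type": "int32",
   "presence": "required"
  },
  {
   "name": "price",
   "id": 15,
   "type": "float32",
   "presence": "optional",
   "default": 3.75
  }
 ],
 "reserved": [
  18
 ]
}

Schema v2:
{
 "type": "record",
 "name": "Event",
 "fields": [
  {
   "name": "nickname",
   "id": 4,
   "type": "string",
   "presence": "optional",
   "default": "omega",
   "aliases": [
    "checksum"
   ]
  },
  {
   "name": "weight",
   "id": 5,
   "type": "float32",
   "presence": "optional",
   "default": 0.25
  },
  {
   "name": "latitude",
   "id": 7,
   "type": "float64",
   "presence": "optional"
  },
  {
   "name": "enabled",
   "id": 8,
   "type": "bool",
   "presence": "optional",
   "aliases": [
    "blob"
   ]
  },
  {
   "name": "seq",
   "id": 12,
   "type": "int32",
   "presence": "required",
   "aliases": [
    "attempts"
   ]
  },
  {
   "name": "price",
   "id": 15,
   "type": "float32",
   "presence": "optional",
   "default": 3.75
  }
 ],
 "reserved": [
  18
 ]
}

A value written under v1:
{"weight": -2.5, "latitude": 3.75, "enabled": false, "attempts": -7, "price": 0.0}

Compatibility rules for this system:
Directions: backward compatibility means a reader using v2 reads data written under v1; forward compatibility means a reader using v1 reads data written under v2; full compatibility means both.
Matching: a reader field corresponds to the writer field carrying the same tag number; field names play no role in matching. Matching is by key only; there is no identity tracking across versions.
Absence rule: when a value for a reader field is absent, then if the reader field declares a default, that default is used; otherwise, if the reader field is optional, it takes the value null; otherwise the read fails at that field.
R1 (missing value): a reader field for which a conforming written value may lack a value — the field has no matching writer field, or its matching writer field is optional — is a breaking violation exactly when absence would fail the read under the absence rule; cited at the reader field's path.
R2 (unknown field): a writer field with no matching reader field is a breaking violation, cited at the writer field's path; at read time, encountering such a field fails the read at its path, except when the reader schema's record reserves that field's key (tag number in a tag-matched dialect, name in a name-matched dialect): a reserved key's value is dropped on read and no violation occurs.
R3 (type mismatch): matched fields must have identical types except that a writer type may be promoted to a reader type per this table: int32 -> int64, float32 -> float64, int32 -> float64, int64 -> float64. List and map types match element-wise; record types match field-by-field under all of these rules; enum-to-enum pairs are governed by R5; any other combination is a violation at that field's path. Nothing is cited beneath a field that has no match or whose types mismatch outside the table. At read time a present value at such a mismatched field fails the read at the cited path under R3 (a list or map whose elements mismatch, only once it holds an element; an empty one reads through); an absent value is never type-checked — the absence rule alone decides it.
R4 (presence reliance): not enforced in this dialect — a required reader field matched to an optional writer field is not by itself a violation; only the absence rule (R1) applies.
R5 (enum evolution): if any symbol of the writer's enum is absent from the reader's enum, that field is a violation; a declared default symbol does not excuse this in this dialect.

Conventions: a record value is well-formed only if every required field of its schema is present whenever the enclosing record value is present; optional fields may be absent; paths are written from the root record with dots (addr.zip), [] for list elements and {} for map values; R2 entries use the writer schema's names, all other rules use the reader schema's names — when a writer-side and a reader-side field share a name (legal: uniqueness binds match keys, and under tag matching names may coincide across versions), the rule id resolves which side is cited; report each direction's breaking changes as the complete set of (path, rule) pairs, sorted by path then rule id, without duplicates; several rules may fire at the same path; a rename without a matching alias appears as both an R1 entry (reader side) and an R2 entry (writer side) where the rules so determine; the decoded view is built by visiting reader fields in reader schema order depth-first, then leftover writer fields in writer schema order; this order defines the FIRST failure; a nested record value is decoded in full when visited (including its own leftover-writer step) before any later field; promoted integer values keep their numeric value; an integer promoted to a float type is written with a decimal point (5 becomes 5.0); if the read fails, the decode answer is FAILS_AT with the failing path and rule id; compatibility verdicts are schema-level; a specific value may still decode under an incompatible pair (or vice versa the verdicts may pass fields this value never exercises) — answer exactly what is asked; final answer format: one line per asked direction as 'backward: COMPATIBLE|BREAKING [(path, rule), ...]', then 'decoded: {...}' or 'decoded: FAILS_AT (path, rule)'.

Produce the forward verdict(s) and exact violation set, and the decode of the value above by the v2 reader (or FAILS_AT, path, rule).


forward: COMPATIBLE []; decoded: {"nickname": "omega", "weight": -2.5, "latitude": 3.75, "enabled": false, "seq": -7, "price": 0.0}

each type pair in Event: writer, then reader
forward pass over Event, reader schema v1, writer schema v2:
  no writer field matches reader role
  string -> string, writer optional: nickname aligns to nickname
  float32 -> float32, writer optional: weight aligns to weight
  float64 -> float64, writer optional: latitude aligns to latitude
  bool -> bool, writer optional: enabled aligns to enabled
  int32 -> int32, writer required: attempts aligns to seq
  float32 -> float32, writer optional: price aligns to price
  nothing fires on Event: forward is COMPATIBLE
decode walk for Event under reader schema v2:
  nickname := "omega" (absent -> default)
  weight := -2.5
  latitude := 3.75
  enabled := false
  seq := -7 (from writer attempts)
  price := 0.0
  => decoded: {"nickname": "omega", "weight": -2.5, "latitude": 3.75, "enabled": false, "seq": -7, "price": 0.0}


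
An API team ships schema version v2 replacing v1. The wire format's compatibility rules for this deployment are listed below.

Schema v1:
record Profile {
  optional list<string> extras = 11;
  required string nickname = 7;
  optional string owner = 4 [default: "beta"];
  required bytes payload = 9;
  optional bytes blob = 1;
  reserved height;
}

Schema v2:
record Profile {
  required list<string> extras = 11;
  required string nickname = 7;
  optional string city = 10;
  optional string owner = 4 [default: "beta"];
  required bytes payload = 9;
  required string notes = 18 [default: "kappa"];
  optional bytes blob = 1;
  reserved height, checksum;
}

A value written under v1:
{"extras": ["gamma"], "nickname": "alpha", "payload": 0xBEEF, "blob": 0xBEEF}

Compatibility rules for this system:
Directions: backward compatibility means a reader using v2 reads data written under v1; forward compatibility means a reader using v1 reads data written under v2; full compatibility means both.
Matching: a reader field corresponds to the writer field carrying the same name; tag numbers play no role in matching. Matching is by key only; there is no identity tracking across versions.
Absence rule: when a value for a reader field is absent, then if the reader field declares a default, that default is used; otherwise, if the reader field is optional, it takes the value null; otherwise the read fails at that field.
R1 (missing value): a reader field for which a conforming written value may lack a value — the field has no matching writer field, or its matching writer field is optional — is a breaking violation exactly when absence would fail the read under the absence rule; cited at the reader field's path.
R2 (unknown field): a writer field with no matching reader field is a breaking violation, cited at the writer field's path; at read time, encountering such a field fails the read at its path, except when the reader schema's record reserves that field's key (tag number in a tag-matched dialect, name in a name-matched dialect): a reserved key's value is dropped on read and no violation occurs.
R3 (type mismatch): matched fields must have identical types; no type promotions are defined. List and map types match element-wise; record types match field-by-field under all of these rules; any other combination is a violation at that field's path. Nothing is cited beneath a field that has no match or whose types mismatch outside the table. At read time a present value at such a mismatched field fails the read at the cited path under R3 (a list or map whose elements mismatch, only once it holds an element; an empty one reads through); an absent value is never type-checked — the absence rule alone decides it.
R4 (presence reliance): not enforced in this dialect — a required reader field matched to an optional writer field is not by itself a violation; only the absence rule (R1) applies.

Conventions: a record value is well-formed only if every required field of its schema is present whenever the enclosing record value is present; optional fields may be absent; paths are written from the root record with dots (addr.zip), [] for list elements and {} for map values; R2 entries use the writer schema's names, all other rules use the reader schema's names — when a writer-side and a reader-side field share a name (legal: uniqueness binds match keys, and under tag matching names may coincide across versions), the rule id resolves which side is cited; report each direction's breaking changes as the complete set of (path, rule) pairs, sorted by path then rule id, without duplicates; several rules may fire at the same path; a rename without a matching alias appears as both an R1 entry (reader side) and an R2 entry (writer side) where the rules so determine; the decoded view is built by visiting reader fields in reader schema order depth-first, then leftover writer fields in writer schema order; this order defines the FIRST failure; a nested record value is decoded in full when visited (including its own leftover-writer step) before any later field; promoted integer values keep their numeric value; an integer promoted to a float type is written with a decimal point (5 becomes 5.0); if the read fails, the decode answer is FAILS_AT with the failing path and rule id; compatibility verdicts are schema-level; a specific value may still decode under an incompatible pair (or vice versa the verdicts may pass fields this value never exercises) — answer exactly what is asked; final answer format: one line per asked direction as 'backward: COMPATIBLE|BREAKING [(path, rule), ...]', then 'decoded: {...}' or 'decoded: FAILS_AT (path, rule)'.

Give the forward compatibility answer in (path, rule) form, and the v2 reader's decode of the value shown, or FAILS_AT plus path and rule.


forward: BREAKING [(city, R2), (notes, R2)]; decoded: {"extras": ["gamma"], "nickname": "alpha", "city": null, "owner": "beta", "payload": 0xBEEF, "notes": "kappa", "blob": 0xBEEF}

each type pair in Profile: writer, then reader
forward analysis of Profile with v1 as reader and v2 as writer:
  extras: paired with writer extras (list<string> -> list<string>; writer required)
  nickname: paired with writer nickname (string -> string; writer required)
  owner: paired with writer owner (string -> string; writer optional)
  payload: paired with writer payload (bytes -> bytes; writer required)
  blob: paired with writer blob (bytes -> bytes; writer optional)
  leftover writer field: city
  leftover writer field: notes
  violation R2 at city
  violation R2 at notes
  => forward verdict for Profile: BREAKING, 2 violation(s)
decode walk for Profile under reader schema v2:
  extras := ["gamma"]
  nickname := "alpha"
  city := null (absent, optional -> null)
  owner := "beta" (absent -> default)
  payload := 0xBEEF
  notes := "kappa" (absent -> default)
  blob := 0xBEEF
  => decoded: {"extras": ["gamma"], "nickname": "alpha", "city": null, "owner": "beta", "payload": 0xBEEF, "notes": "kappa", "blob": 0xBEEF}
the rest of the Profile diff is inert for this question:
  field extras in record Profile: optional changed to required -> its effect on Profile is confined to the backward direction, not asked


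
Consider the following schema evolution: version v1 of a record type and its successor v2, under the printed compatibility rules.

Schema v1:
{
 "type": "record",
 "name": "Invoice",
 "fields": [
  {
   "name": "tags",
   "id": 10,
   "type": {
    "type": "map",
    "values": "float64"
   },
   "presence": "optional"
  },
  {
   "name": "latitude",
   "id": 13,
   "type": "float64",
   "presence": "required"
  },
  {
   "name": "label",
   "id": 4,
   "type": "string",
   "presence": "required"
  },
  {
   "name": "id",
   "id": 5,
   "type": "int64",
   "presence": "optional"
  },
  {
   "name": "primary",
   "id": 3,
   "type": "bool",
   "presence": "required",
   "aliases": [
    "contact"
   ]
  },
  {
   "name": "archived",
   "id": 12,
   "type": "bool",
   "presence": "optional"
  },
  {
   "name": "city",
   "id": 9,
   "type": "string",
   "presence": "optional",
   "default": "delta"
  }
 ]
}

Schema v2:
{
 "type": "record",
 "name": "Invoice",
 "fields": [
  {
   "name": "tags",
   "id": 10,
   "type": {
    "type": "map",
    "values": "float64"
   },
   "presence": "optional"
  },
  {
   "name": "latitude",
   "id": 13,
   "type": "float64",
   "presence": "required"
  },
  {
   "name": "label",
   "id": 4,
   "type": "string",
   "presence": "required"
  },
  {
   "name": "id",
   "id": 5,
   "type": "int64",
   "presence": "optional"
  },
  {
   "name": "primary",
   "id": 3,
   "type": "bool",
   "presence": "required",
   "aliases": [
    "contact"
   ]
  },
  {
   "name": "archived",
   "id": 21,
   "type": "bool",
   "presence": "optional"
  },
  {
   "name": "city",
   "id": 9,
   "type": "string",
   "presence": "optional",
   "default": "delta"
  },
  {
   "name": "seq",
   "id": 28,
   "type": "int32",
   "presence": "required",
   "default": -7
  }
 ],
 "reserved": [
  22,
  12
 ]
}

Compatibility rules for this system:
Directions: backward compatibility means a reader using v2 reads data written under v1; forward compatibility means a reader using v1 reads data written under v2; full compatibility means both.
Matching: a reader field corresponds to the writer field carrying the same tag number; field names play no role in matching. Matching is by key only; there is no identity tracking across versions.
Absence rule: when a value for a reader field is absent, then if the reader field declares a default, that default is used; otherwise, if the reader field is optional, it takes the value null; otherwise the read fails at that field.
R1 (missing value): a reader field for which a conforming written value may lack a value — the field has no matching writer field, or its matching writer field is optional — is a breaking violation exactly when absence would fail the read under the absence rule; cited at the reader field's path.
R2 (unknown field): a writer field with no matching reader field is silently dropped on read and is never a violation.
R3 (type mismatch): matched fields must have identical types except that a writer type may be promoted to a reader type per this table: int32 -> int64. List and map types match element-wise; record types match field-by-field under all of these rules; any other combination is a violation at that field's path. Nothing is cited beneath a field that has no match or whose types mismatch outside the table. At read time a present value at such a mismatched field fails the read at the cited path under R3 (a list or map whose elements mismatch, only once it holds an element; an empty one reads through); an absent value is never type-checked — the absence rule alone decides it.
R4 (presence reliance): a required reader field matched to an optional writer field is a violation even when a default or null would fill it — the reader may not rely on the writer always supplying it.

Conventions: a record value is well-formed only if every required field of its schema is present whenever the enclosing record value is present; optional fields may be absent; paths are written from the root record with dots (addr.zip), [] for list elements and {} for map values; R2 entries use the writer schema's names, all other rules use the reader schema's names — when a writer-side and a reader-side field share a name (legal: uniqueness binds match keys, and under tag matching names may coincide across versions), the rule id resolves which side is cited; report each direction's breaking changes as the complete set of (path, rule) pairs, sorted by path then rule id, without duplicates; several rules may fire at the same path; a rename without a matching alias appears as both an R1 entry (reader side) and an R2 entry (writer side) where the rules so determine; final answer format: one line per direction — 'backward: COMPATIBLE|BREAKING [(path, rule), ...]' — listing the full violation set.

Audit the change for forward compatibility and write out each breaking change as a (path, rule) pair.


forward: COMPATIBLE []

each type pair in Invoice: writer, then reader
forward on Invoice — v1 reading data written by v2:
  tags: paired with writer tags (map<string, float64> -> map<string, float64>; writer optional)
  latitude: paired with writer latitude (float64 -> float64; writer required)
  label: paired with writer label (string -> string; writer required)
  id: paired with writer id (int64 -> int64; writer optional)
  primary: paired with writer primary (bool -> bool; writer required)
  archived: no writer-side match
  city: paired with writer city (string -> string; writer optional)
  leftover writer field: archived
  leftover writer field: seq
  => no violations; forward on Invoice: COMPATIBLE
checking off the Invoice differences that do not matter here:
  field archived in record Invoice: tag 12 changed to 21 -> fires no rule on Invoice, leaving the asked answer as it is
  added field seq to record Invoice: required int32, tag 28, default -7 (in v2 it sits last) -> fires no rule on Invoice, leaving the asked answer as it is


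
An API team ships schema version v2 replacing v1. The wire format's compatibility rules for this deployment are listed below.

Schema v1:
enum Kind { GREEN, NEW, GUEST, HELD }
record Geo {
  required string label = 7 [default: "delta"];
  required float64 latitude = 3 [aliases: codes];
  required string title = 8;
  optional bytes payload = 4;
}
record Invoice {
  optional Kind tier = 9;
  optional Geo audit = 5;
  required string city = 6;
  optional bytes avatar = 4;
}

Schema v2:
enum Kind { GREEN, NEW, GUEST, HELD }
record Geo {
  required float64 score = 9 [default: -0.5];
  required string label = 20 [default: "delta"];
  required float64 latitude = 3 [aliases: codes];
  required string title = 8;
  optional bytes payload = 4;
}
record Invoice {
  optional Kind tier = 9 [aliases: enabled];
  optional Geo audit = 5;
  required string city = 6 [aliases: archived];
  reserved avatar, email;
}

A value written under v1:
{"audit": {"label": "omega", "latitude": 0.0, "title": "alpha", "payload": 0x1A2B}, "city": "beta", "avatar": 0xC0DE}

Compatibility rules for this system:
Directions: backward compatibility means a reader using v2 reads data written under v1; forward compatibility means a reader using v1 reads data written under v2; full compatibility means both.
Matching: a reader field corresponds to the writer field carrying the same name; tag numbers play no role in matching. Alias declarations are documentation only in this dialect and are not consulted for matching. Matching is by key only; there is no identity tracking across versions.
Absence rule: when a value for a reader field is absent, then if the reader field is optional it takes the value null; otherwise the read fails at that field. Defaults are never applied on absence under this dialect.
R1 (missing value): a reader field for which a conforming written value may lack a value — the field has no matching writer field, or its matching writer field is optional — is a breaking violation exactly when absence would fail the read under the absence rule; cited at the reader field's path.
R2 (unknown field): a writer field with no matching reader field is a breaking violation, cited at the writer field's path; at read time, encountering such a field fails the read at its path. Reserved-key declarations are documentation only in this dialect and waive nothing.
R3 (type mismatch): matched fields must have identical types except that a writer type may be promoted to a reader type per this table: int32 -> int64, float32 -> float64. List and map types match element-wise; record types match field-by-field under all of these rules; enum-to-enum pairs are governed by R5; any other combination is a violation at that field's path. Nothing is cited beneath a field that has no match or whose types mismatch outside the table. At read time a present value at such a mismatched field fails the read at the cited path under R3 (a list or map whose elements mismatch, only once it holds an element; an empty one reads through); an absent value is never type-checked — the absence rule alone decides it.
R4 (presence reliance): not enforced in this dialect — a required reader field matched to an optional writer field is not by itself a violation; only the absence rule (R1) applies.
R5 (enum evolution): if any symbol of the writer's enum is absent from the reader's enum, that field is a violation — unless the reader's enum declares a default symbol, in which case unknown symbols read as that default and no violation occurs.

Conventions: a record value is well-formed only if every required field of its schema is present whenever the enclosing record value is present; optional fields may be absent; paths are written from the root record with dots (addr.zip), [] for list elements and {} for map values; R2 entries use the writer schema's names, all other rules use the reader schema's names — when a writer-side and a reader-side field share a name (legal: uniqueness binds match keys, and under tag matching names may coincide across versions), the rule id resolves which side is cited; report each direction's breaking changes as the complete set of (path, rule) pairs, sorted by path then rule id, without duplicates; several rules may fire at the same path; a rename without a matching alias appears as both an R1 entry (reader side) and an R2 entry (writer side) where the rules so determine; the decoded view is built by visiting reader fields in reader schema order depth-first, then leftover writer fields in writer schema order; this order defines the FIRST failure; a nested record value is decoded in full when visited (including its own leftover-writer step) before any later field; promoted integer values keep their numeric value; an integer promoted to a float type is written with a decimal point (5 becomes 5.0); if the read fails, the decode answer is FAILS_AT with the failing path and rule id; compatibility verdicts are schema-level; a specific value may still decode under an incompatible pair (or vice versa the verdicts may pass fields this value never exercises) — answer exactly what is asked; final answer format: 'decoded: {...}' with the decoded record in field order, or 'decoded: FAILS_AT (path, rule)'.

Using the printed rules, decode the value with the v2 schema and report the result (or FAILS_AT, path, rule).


decoded: FAILS_AT (audit.score, R1)

the writer's type comes first in each Invoice pair
decode (reader v2):
  tier := null (missing; optional => null)
  read fails at audit.score under R1 (no fill)
  => FAILS_AT (audit.score, R1)
the other Invoice changes do not affect what is asked:
  removed field avatar from record Invoice (its key "avatar" joins the reserved list) -> matters for Invoice compatibility verdicts, not for this value's decode
  field label in record Geo: tag 7 changed to 20 -> no rule fires on it and the decoded Invoice view is identical with or without it


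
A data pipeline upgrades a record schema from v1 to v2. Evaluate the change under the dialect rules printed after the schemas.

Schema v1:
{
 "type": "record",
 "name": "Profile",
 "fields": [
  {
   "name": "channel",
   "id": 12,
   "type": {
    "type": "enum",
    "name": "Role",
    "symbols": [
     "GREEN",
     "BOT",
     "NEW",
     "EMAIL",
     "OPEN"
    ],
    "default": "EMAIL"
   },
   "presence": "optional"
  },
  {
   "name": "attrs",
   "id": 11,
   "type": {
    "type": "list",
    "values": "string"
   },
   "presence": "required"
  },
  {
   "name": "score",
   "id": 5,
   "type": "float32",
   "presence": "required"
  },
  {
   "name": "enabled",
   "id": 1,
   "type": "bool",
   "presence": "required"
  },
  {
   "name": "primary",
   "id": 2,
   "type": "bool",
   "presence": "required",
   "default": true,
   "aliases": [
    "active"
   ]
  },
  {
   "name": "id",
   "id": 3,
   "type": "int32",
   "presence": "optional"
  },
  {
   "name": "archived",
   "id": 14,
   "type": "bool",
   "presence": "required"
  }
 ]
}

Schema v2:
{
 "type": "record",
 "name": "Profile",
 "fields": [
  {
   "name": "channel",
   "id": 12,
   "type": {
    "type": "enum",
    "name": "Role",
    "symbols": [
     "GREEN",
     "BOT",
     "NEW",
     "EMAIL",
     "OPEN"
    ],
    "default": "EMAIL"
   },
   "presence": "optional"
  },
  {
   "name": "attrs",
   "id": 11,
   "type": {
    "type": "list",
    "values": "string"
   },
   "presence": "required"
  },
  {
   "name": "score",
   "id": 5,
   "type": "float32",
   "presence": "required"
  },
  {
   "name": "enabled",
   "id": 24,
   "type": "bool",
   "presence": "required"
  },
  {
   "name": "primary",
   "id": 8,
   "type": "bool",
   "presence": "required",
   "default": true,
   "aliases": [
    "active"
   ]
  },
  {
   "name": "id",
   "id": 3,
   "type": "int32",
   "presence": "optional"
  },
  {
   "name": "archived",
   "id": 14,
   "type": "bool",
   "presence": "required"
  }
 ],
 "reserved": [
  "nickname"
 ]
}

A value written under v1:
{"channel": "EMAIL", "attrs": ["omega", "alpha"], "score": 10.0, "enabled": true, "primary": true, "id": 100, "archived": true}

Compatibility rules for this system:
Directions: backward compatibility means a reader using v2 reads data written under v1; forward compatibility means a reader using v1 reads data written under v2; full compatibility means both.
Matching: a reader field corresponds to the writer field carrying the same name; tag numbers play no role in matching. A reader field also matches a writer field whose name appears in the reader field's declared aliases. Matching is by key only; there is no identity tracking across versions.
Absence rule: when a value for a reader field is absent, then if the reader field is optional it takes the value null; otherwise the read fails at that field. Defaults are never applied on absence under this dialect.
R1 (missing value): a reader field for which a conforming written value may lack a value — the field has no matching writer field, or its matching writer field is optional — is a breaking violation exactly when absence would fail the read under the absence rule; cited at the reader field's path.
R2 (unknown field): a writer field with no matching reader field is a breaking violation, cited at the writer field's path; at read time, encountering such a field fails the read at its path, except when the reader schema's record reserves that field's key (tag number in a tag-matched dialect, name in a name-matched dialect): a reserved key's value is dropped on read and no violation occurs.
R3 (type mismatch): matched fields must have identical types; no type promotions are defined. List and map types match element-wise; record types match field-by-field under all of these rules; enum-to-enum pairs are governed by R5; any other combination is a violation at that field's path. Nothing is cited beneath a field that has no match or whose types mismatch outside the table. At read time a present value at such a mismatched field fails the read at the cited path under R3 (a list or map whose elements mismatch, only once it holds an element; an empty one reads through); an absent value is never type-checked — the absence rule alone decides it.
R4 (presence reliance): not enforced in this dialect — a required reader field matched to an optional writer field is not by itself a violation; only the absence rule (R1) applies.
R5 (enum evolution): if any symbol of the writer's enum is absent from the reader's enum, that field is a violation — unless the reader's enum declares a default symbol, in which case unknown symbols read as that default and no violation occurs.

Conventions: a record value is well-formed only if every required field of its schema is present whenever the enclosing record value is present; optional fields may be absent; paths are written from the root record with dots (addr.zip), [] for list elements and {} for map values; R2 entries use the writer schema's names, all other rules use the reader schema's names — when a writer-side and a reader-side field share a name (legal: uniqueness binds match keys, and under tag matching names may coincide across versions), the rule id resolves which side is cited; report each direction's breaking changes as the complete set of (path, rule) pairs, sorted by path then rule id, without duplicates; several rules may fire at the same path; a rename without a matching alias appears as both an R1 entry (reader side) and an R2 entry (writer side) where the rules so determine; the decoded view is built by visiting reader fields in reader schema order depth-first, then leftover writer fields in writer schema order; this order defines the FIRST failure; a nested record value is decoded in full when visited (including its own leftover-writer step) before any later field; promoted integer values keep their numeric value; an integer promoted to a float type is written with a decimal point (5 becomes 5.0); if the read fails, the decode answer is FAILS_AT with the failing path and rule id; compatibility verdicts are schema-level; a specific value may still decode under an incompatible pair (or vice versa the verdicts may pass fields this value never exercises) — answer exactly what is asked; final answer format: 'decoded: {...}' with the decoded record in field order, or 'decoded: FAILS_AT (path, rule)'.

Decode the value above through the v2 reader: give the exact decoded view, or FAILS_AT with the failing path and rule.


decoded: {"channel": "EMAIL", "attrs": ["omega", "alpha"], "score": 10.0, "enabled": true, "primary": true, "id": 100, "archived": true}

each type pair in Profile: writer, then reader
decode (reader v2):
  channel := "EMAIL"
  attrs := ["omega", "alpha"]
  score := 10.0
  enabled := true
  primary := true
  id := 100
  archived := true
  => decoded: {"channel": "EMAIL", "attrs": ["omega", "alpha"], "score": 10.0, "enabled": true, "primary": true, "id": 100, "archived": true}
ruling out the remaining Profile differences:
  field enabled in record Profile: tag 1 changed to 24 -> inert under this dialect — no rule fires on Profile and the result does not move
  field primary in record Profile: tag 2 changed to 8 -> inert under this dialect — no rule fires on Profile and the result does not move


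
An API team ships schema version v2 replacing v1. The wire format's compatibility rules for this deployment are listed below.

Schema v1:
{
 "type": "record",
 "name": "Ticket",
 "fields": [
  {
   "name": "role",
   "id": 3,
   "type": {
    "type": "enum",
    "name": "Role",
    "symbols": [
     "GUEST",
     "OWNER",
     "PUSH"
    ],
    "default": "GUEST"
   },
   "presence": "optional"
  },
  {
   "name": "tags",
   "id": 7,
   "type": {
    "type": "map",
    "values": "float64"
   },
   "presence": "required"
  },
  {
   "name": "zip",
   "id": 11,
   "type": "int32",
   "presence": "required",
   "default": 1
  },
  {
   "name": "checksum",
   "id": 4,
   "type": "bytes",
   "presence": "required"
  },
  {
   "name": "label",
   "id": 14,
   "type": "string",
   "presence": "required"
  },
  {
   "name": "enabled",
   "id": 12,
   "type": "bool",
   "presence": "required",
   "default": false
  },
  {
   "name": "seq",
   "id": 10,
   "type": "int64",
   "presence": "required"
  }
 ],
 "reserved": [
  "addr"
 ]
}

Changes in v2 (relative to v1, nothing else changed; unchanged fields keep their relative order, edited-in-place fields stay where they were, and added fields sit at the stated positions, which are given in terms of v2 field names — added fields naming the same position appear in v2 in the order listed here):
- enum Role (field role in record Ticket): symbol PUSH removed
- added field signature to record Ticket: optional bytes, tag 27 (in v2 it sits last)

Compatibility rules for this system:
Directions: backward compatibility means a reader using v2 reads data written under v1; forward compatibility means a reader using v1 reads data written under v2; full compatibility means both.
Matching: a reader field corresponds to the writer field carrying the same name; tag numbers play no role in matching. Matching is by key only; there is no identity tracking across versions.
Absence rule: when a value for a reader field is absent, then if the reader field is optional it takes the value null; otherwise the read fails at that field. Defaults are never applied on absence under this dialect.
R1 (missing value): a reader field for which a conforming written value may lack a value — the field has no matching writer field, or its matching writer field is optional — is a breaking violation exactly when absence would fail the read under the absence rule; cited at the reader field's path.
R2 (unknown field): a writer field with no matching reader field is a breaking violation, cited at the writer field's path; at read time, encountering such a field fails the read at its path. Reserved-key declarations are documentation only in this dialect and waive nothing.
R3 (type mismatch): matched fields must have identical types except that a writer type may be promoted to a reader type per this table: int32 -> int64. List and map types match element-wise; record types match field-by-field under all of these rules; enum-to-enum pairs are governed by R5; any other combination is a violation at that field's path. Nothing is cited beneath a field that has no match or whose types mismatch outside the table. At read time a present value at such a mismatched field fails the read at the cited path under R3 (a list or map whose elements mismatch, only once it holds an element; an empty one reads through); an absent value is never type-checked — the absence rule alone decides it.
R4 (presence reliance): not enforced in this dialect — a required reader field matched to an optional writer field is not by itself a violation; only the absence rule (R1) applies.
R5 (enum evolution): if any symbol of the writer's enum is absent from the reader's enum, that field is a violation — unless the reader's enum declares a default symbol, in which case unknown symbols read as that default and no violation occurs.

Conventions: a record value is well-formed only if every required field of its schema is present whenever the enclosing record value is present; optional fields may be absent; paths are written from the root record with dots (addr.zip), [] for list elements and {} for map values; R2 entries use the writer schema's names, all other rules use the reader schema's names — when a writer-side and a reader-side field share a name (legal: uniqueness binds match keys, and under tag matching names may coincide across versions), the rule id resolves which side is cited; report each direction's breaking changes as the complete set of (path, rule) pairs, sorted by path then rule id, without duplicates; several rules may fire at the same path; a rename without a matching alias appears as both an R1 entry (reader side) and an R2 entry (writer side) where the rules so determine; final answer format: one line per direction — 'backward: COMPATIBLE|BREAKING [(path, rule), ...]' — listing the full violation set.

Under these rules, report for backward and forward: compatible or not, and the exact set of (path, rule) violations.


arrows below run writer -> reader for Ticket
backward on Ticket — v2 reading data written by v1:
  Role -> Role, writer optional: role aligns to role
  map<string, float64> -> map<string, float64>, writer required: tags aligns to tags
  int32 -> int32, writer required: zip aligns to zip
  bytes -> bytes, writer required: checksum aligns to checksum
  string -> string, writer required: label aligns to label
  bool -> bool, writer required: enabled aligns to enabled
  int64 -> int64, writer required: seq aligns to seq
  signature has no writer counterpart
  => backward verdict for Ticket: COMPATIBLE, no violations
forward on Ticket — v1 reading data written by v2:
  Role -> Role, writer optional: role aligns to role
  map<string, float64> -> map<string, float64>, writer required: tags aligns to tags
  int32 -> int32, writer required: zip aligns to zip
  bytes -> bytes, writer required: checksum aligns to checksum
  string -> string, writer required: label aligns to label
  bool -> bool, writer required: enabled aligns to enabled
  int64 -> int64, writer required: seq aligns to seq
  writer signature: unknown to reader
  rule R2 violated at signature
  => forward: BREAKING (1)

backward: COMPATIBLE []; forward: BREAKING [(signature, R2)]


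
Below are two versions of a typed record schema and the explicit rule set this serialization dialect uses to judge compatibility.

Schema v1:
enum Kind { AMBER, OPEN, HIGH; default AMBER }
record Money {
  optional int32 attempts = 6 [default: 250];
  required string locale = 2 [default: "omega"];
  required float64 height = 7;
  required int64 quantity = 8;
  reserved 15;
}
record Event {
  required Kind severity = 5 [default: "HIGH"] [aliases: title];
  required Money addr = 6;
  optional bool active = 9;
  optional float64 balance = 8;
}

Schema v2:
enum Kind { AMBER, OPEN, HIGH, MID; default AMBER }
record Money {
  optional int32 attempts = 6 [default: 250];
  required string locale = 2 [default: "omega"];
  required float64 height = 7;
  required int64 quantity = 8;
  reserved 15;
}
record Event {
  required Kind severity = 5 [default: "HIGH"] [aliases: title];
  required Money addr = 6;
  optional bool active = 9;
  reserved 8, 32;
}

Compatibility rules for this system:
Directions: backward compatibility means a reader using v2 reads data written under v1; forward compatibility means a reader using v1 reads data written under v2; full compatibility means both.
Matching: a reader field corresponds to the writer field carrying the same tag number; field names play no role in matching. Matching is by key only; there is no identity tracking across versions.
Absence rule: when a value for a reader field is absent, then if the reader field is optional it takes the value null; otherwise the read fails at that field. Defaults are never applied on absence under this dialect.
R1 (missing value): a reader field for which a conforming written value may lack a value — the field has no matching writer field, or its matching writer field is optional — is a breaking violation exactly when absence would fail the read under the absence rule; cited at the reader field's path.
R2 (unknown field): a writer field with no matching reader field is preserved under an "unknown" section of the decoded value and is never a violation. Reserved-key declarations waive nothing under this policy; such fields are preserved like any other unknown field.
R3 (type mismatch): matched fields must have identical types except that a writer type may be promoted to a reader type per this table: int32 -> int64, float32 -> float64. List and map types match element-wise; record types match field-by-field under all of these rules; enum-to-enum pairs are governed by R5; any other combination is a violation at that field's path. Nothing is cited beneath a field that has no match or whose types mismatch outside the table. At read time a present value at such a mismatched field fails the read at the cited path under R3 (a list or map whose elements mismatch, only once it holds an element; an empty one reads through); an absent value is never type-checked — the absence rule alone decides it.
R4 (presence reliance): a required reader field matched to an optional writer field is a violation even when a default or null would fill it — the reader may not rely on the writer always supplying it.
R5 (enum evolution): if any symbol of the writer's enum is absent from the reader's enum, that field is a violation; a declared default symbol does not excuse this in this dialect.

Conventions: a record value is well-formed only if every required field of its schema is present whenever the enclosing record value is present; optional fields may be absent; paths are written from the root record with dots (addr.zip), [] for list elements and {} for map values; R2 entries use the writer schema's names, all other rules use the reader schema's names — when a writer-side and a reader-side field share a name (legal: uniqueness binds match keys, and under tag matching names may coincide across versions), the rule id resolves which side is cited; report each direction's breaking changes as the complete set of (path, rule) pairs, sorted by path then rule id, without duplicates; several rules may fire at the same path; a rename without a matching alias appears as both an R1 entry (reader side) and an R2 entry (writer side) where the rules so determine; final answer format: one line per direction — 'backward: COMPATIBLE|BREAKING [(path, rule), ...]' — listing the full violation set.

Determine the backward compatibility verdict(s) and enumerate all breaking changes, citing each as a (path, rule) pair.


arrows below run writer -> reader for Event
checking backward for Event: reader v2 against writer v1:
  severity <- severity (Kind -> Kind, writer required)
  addr <- addr (Money -> Money, writer required)
  active <- active (bool -> bool, writer optional)
  balance (writer side), unknown to reader
  addr.attempts <- addr.attempts (int32 -> int32, writer optional)
  addr.locale <- addr.locale (string -> string, writer required)
  addr.height <- addr.height (float64 -> float64, writer required)
  addr.quantity <- addr.quantity (int64 -> int64, writer required)
  nothing fires on Event: backward is COMPATIBLE
the other Event changes do not affect what is asked:
  enum Kind (field severity in record Event): symbol MID added -> affects forward compatibility only, which is not asked
  removed field balance from record Event (its key 8 joins the reserved list) -> fires no rule on Event, leaving the asked answer as it is

backward: COMPATIBLE []
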